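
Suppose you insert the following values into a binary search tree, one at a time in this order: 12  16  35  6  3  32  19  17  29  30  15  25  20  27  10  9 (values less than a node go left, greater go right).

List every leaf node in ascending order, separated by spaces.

3 9 15 17 20 27 30

12: root
16: right child of 12 (depth 1)
35: right child of 16 (depth 2)
6: left child of 12 (depth 1)
3: left child of 6 (depth 2)
32: left child of 35 (depth 3)
19: left child of 32 (depth 4)
17: left child of 19 (depth 5)
29: right child of 19 (depth 5)
30: right child of 29 (depth 6)
15: left child of 16 (depth 2)
25: left child of 29 (depth 6)
20: left child of 25 (depth 7)
27: right child of 25 (depth 7)
10: right child of 6 (depth 2)
9: left child of 10 (depth 3)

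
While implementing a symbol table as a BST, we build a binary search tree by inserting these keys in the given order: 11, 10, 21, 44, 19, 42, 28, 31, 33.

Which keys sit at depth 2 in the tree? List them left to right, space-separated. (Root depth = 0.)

11: root
10: left child of 11 (depth 1)
21: right child of 11 (depth 1)
44: right child of 21 (depth 2)
19: left child of 21 (depth 2)
42: left child of 44 (depth 3)
28: left child of 42 (depth 4)
31: right child of 28 (depth 5)
33: right child of 31 (depth 6)

19 44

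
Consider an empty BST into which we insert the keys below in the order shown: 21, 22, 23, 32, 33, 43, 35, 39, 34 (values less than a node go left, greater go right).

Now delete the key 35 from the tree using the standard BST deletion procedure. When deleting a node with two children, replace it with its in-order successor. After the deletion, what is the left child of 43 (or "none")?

Resulting structure (node: left, right):
  21: L=–, R=22
  22: L=–, R=23
  23: L=–, R=32
  32: L=–, R=33
  33: L=–, R=43
  43: L=35, R=–
  35: L=34, R=39
  39: L=–, R=–
  34: L=–, R=–

Delete 35 (two children — replace with in-order successor).
After deletion, 43's left child: 39.

39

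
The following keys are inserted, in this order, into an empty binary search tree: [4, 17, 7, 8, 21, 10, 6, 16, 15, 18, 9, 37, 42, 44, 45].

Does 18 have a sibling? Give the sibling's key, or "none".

Insert 4: tree is empty, so 4 becomes the root.
Insert 17: 17 > 4 → go right. Place as right child of 4.
Insert 7: 7 > 4 → go right; 7 < 17 → go left. Place as left child of 17.
Insert 8: 8 > 4 → go right; 8 < 17 → go left; 8 > 7 → go right. Place as right child of 7.
Insert 21: 21 > 4 → go right; 21 > 17 → go right. Place as right child of 17.
Insert 10: 10 > 4 → go right; 10 < 17 → go left; 10 > 7 → go right; 10 > 8 → go right. Place as right child of 8.
Insert 6: 6 > 4 → go right; 6 < 17 → go left; 6 < 7 → go left. Place as left child of 7.
Insert 16: 16 > 4 → go right; 16 < 17 → go left; 16 > 7 → go right; 16 > 8 → go right; 16 > 10 → go right. Place as right child of 10.
Insert 15: 15 > 4 → go right; 15 < 17 → go left; 15 > 7 → go right; 15 > 8 → go right; 15 > 10 → go right; 15 < 16 → go left. Place as left child of 16.
Insert 18: 18 > 4 → go right; 18 > 17 → go right; 18 < 21 → go left. Place as left child of 21.
Insert 9: 9 > 4 → go right; 9 < 17 → go left; 9 > 7 → go right; 9 > 8 → go right; 9 < 10 → go left. Place as left child of 10.
Insert 37: 37 > 4 → go right; 37 > 17 → go right; 37 > 21 → go right. Place as right child of 21.
Insert 42: 42 > 4 → go right; 42 > 17 → go right; 42 > 21 → go right; 42 > 37 → go right. Place as right child of 37.
Insert 44: 44 > 4 → go right; 44 > 17 → go right; 44 > 21 → go right; 44 > 37 → go right; 44 > 42 → go right. Place as right child of 42.
Insert 45: 45 > 4 → go right; 45 > 17 → go right; 45 > 21 → go right; 45 > 37 → go right; 45 > 42 → go right; 45 > 44 → go right. Place as right child of 44.

18's parent is 21; the other child of 21 is 37.

37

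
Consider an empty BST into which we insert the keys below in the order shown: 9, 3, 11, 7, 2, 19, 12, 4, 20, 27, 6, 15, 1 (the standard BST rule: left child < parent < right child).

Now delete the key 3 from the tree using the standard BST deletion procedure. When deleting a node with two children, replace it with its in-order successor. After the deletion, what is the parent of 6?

Insert 9: tree is empty, so 9 becomes the root.
Insert 3: 3 < 9 → go left. Place as left child of 9.
Insert 11: 11 > 9 → go right. Place as right child of 9.
Insert 7: 7 < 9 → go left; 7 > 3 → go right. Place as right child of 3.
Insert 2: 2 < 9 → go left; 2 < 3 → go left. Place as left child of 3.
Insert 19: 19 > 9 → go right; 19 > 11 → go right. Place as right child of 11.
Insert 12: 12 > 9 → go right; 12 > 11 → go right; 12 < 19 → go left. Place as left child of 19.
Insert 4: 4 < 9 → go left; 4 > 3 → go right; 4 < 7 → go left. Place as left child of 7.
Insert 20: 20 > 9 → go right; 20 > 11 → go right; 20 > 19 → go right. Place as right child of 19.
Insert 27: 27 > 9 → go right; 27 > 11 → go right; 27 > 19 → go right; 27 > 20 → go right. Place as right child of 20.
Insert 6: 6 < 9 → go left; 6 > 3 → go right; 6 < 7 → go left; 6 > 4 → go right. Place as right child of 4.
Insert 15: 15 > 9 → go right; 15 > 11 → go right; 15 < 19 → go left; 15 > 12 → go right. Place as right child of 12.
Insert 1: 1 < 9 → go left; 1 < 3 → go left; 1 < 2 → go left. Place as left child of 2.

Delete 3 (two children — replace with in-order successor).
After deletion, 6's parent is 7.

7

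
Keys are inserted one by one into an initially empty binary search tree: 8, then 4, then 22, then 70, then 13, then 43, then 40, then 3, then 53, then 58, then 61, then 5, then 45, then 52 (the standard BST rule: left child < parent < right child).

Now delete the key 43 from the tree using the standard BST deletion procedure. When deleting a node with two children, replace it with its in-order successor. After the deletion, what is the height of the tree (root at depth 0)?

6

Insert 8: tree is empty, so 8 becomes the root.
Insert 4: 4 < 8 → go left. Place as left child of 8.
Insert 22: 22 > 8 → go right. Place as right child of 8.
Insert 70: 70 > 8 → go right; 70 > 22 → go right. Place as right child of 22.
Insert 13: 13 > 8 → go right; 13 < 22 → go left. Place as left child of 22.
Insert 43: 43 > 8 → go right; 43 > 22 → go right; 43 < 70 → go left. Place as left child of 70.
Insert 40: 40 > 8 → go right; 40 > 22 → go right; 40 < 70 → go left; 40 < 43 → go left. Place as left child of 43.
Insert 3: 3 < 8 → go left; 3 < 4 → go left. Place as left child of 4.
Insert 53: 53 > 8 → go right; 53 > 22 → go right; 53 < 70 → go left; 53 > 43 → go right. Place as right child of 43.
Insert 58: 58 > 8 → go right; 58 > 22 → go right; 58 < 70 → go left; 58 > 43 → go right; 58 > 53 → go right. Place as right child of 53.
Insert 61: 61 > 8 → go right; 61 > 22 → go right; 61 < 70 → go left; 61 > 43 → go right; 61 > 53 → go right; 61 > 58 → go right. Place as right child of 58.
Insert 5: 5 < 8 → go left; 5 > 4 → go right. Place as right child of 4.
Insert 45: 45 > 8 → go right; 45 > 22 → go right; 45 < 70 → go left; 45 > 43 → go right; 45 < 53 → go left. Place as left child of 53.
Insert 52: 52 > 8 → go right; 52 > 22 → go right; 52 < 70 → go left; 52 > 43 → go right; 52 < 53 → go left; 52 > 45 → go right. Place as right child of 45.

Delete 43 (two children — replace with in-order successor).
After deletion, deepest node is 61 at depth 6.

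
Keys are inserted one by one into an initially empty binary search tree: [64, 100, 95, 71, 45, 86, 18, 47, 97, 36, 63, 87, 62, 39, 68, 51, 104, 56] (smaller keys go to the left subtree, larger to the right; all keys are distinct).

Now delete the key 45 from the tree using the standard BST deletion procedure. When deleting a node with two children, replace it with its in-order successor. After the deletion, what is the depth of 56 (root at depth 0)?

5

Insert 64: tree is empty, so 64 becomes the root.
Insert 100: 100 > 64 → go right. Place as right child of 64.
Insert 95: 95 > 64 → go right; 95 < 100 → go left. Place as left child of 100.
Insert 71: 71 > 64 → go right; 71 < 100 → go left; 71 < 95 → go left. Place as left child of 95.
Insert 45: 45 < 64 → go left. Place as left child of 64.
Insert 86: 86 > 64 → go right; 86 < 100 → go left; 86 < 95 → go left; 86 > 71 → go right. Place as right child of 71.
Insert 18: 18 < 64 → go left; 18 < 45 → go left. Place as left child of 45.
Insert 47: 47 < 64 → go left; 47 > 45 → go right. Place as right child of 45.
Insert 97: 97 > 64 → go right; 97 < 100 → go left; 97 > 95 → go right. Place as right child of 95.
Insert 36: 36 < 64 → go left; 36 < 45 → go left; 36 > 18 → go right. Place as right child of 18.
Insert 63: 63 < 64 → go left; 63 > 45 → go right; 63 > 47 → go right. Place as right child of 47.
Insert 87: 87 > 64 → go right; 87 < 100 → go left; 87 < 95 → go left; 87 > 71 → go right; 87 > 86 → go right. Place as right child of 86.
Insert 62: 62 < 64 → go left; 62 > 45 → go right; 62 > 47 → go right; 62 < 63 → go left. Place as left child of 63.
Insert 39: 39 < 64 → go left; 39 < 45 → go left; 39 > 18 → go right; 39 > 36 → go right. Place as right child of 36.
Insert 68: 68 > 64 → go right; 68 < 100 → go left; 68 < 95 → go left; 68 < 71 → go left. Place as left child of 71.
Insert 51: 51 < 64 → go left; 51 > 45 → go right; 51 > 47 → go right; 51 < 63 → go left; 51 < 62 → go left. Place as left child of 62.
Insert 104: 104 > 64 → go right; 104 > 100 → go right. Place as right child of 100.
Insert 56: 56 < 64 → go left; 56 > 45 → go right; 56 > 47 → go right; 56 < 63 → go left; 56 < 62 → go left; 56 > 51 → go right. Place as right child of 51.

Delete 45 (two children — replace with in-order successor).
After deletion, path to 56: 64 → 47 → 63 → 62 → 51 → 56.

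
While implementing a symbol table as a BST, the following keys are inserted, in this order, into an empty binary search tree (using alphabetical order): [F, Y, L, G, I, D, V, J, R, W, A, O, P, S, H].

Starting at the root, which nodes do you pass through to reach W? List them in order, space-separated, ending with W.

F: root
Y: right child of F (depth 1)
L: left child of Y (depth 2)
G: left child of L (depth 3)
I: right child of G (depth 4)
D: left child of F (depth 1)
V: right child of L (depth 3)
J: right child of I (depth 5)
R: left child of V (depth 4)
W: right child of V (depth 4)
A: left child of D (depth 2)
O: left child of R (depth 5)
P: right child of O (depth 6)
S: right child of R (depth 5)
H: left child of I (depth 5)

F Y L V W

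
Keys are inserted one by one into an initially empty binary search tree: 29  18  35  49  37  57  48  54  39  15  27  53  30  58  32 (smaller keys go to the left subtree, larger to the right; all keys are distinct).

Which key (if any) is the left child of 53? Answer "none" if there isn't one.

29: root
18: left child of 29 (depth 1)
35: right child of 29 (depth 1)
49: right child of 35 (depth 2)
37: left child of 49 (depth 3)
57: right child of 49 (depth 3)
48: right child of 37 (depth 4)
54: left child of 57 (depth 4)
39: left child of 48 (depth 5)
15: left child of 18 (depth 2)
27: right child of 18 (depth 2)
53: left child of 54 (depth 5)
30: left child of 35 (depth 2)
58: right child of 57 (depth 4)
32: right child of 30 (depth 3)

none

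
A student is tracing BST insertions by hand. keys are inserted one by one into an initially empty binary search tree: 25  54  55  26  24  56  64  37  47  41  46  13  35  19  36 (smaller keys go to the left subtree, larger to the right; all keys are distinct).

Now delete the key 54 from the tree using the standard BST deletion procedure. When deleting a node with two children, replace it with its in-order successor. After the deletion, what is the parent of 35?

Insert 25: tree is empty, so 25 becomes the root.
Insert 54: 54 > 25 → go right. Place as right child of 25.
Insert 55: 55 > 25 → go right; 55 > 54 → go right. Place as right child of 54.
Insert 26: 26 > 25 → go right; 26 < 54 → go left. Place as left child of 54.
Insert 24: 24 < 25 → go left. Place as left child of 25.
Insert 56: 56 > 25 → go right; 56 > 54 → go right; 56 > 55 → go right. Place as right child of 55.
Insert 64: 64 > 25 → go right; 64 > 54 → go right; 64 > 55 → go right; 64 > 56 → go right. Place as right child of 56.
Insert 37: 37 > 25 → go right; 37 < 54 → go left; 37 > 26 → go right. Place as right child of 26.
Insert 47: 47 > 25 → go right; 47 < 54 → go left; 47 > 26 → go right; 47 > 37 → go right. Place as right child of 37.
Insert 41: 41 > 25 → go right; 41 < 54 → go left; 41 > 26 → go right; 41 > 37 → go right; 41 < 47 → go left. Place as left child of 47.
Insert 46: 46 > 25 → go right; 46 < 54 → go left; 46 > 26 → go right; 46 > 37 → go right; 46 < 47 → go left; 46 > 41 → go right. Place as right child of 41.
Insert 13: 13 < 25 → go left; 13 < 24 → go left. Place as left child of 24.
Insert 35: 35 > 25 → go right; 35 < 54 → go left; 35 > 26 → go right; 35 < 37 → go left. Place as left child of 37.
Insert 19: 19 < 25 → go left; 19 < 24 → go left; 19 > 13 → go right. Place as right child of 13.
Insert 36: 36 > 25 → go right; 36 < 54 → go left; 36 > 26 → go right; 36 < 37 → go left; 36 > 35 → go right. Place as right child of 35.

Delete 54 (two children — replace with in-order successor).
After deletion, 35's parent is 37.

37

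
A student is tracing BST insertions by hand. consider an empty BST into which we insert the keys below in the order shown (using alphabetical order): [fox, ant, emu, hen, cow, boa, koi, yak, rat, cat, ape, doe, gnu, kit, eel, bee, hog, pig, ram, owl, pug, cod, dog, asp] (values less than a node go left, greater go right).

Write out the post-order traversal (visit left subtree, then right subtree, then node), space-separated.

asp bee ape cod cat boa dog eel doe cow emu ant gnu hog kit owl pug ram pig rat yak koi hen fox

Resulting structure (node: left, right):
  fox: L=ant, R=hen
  ant: L=–, R=emu
  emu: L=cow, R=–
  hen: L=gnu, R=koi
  cow: L=boa, R=doe
  boa: L=ape, R=cat
  koi: L=kit, R=yak
  yak: L=rat, R=–
  rat: L=pig, R=–
  cat: L=–, R=cod
  ape: L=–, R=bee
  doe: L=–, R=eel
  gnu: L=–, R=–
  kit: L=hog, R=–
  eel: L=dog, R=–
  bee: L=asp, R=–
  hog: L=–, R=–
  pig: L=owl, R=ram
  ram: L=pug, R=–
  owl: L=–, R=–
  pug: L=–, R=–
  cod: L=–, R=–
  dog: L=–, R=–
  asp: L=–, R=–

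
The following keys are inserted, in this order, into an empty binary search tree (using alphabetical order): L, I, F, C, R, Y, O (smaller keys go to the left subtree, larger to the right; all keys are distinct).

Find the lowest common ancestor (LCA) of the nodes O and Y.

L: root
I: left child of L (depth 1)
F: left child of I (depth 2)
C: left child of F (depth 3)
R: right child of L (depth 1)
Y: right child of R (depth 2)
O: left child of R (depth 2)

Path to O: L → R → O
Path to Y: L → R → Y
The paths share a prefix ending at R, then split left and right.

R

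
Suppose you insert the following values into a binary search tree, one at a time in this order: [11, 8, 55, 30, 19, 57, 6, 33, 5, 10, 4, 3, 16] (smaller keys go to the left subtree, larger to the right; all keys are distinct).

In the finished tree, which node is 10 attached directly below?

8

Insert 11: tree is empty, so 11 becomes the root.
Insert 8: 8 < 11 → go left. Place as left child of 11.
Insert 55: 55 > 11 → go right. Place as right child of 11.
Insert 30: 30 > 11 → go right; 30 < 55 → go left. Place as left child of 55.
Insert 19: 19 > 11 → go right; 19 < 55 → go left; 19 < 30 → go left. Place as left child of 30.
Insert 57: 57 > 11 → go right; 57 > 55 → go right. Place as right child of 55.
Insert 6: 6 < 11 → go left; 6 < 8 → go left. Place as left child of 8.
Insert 33: 33 > 11 → go right; 33 < 55 → go left; 33 > 30 → go right. Place as right child of 30.
Insert 5: 5 < 11 → go left; 5 < 8 → go left; 5 < 6 → go left. Place as left child of 6.
Insert 10: 10 < 11 → go left; 10 > 8 → go right. Place as right child of 8.
Insert 4: 4 < 11 → go left; 4 < 8 → go left; 4 < 6 → go left; 4 < 5 → go left. Place as left child of 5.
Insert 3: 3 < 11 → go left; 3 < 8 → go left; 3 < 6 → go left; 3 < 5 → go left; 3 < 4 → go left. Place as left child of 4.
Insert 16: 16 > 11 → go right; 16 < 55 → go left; 16 < 30 → go left; 16 < 19 → go left. Place as left child of 19.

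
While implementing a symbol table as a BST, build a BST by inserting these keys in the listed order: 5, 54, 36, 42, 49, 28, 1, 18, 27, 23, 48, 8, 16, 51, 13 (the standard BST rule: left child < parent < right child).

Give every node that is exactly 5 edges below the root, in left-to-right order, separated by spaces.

5: root
54: right child of 5 (depth 1)
36: left child of 54 (depth 2)
42: right child of 36 (depth 3)
49: right child of 42 (depth 4)
28: left child of 36 (depth 3)
1: left child of 5 (depth 1)
18: left child of 28 (depth 4)
27: right child of 18 (depth 5)
23: left child of 27 (depth 6)
48: left child of 49 (depth 5)
8: left child of 18 (depth 5)
16: right child of 8 (depth 6)
51: right child of 49 (depth 5)
13: left child of 16 (depth 7)

8 27 48 51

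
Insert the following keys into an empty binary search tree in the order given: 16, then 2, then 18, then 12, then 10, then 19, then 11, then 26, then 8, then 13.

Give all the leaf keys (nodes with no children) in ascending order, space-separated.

16: root
2: left child of 16 (depth 1)
18: right child of 16 (depth 1)
12: right child of 2 (depth 2)
10: left child of 12 (depth 3)
19: right child of 18 (depth 2)
11: right child of 10 (depth 4)
26: right child of 19 (depth 3)
8: left child of 10 (depth 4)
13: right child of 12 (depth 3)

8 11 13 26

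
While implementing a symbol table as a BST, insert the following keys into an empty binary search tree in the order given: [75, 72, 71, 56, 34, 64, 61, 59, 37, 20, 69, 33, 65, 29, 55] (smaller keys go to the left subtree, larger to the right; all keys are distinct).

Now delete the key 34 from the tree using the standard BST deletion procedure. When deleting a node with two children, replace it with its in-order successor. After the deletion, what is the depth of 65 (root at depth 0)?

6

75: root
72: left child of 75 (depth 1)
71: left child of 72 (depth 2)
56: left child of 71 (depth 3)
34: left child of 56 (depth 4)
64: right child of 56 (depth 4)
61: left child of 64 (depth 5)
59: left child of 61 (depth 6)
37: right child of 34 (depth 5)
20: left child of 34 (depth 5)
69: right child of 64 (depth 5)
33: right child of 20 (depth 6)
65: left child of 69 (depth 6)
29: left child of 33 (depth 7)
55: right child of 37 (depth 6)

Delete 34 (two children — replace with in-order successor).
After deletion, path to 65: 75 → 72 → 71 → 56 → 64 → 69 → 65.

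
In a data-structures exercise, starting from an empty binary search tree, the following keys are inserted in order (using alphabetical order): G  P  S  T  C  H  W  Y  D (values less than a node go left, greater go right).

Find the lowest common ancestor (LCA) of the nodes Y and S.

S

G: root
P: right child of G (depth 1)
S: right child of P (depth 2)
T: right child of S (depth 3)
C: left child of G (depth 1)
H: left child of P (depth 2)
W: right child of T (depth 4)
Y: right child of W (depth 5)
D: right child of C (depth 2)

Path to Y: G → P → S → T → W → Y
Path to S: G → P → S
S lies on both paths and is an ancestor of the other node.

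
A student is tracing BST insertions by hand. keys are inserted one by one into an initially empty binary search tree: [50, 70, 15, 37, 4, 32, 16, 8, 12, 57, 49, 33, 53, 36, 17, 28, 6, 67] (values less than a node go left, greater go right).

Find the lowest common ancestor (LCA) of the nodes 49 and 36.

50: root
70: right child of 50 (depth 1)
15: left child of 50 (depth 1)
37: right child of 15 (depth 2)
4: left child of 15 (depth 2)
32: left child of 37 (depth 3)
16: left child of 32 (depth 4)
8: right child of 4 (depth 3)
12: right child of 8 (depth 4)
57: left child of 70 (depth 2)
49: right child of 37 (depth 3)
33: right child of 32 (depth 4)
53: left child of 57 (depth 3)
36: right child of 33 (depth 5)
17: right child of 16 (depth 5)
28: right child of 17 (depth 6)
6: left child of 8 (depth 4)
67: right child of 57 (depth 3)

Path to 49: 50 → 15 → 37 → 49
Path to 36: 50 → 15 → 37 → 32 → 33 → 36
The paths share a prefix ending at 37, then split left and right.

37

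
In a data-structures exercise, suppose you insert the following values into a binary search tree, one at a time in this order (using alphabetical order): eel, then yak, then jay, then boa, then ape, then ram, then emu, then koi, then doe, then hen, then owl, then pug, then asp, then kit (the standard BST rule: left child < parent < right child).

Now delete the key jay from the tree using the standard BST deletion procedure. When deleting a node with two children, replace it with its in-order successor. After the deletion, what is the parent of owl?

Insert eel: tree is empty, so eel becomes the root.
Insert yak: yak > eel → go right. Place as right child of eel.
Insert jay: jay > eel → go right; jay < yak → go left. Place as left child of yak.
Insert boa: boa < eel → go left. Place as left child of eel.
Insert ape: ape < eel → go left; ape < boa → go left. Place as left child of boa.
Insert ram: ram > eel → go right; ram < yak → go left; ram > jay → go right. Place as right child of jay.
Insert emu: emu > eel → go right; emu < yak → go left; emu < jay → go left. Place as left child of jay.
Insert koi: koi > eel → go right; koi < yak → go left; koi > jay → go right; koi < ram → go left. Place as left child of ram.
Insert doe: doe < eel → go left; doe > boa → go right. Place as right child of boa.
Insert hen: hen > eel → go right; hen < yak → go left; hen < jay → go left; hen > emu → go right. Place as right child of emu.
Insert owl: owl > eel → go right; owl < yak → go left; owl > jay → go right; owl < ram → go left; owl > koi → go right. Place as right child of koi.
Insert pug: pug > eel → go right; pug < yak → go left; pug > jay → go right; pug < ram → go left; pug > koi → go right; pug > owl → go right. Place as right child of owl.
Insert asp: asp < eel → go left; asp < boa → go left; asp > ape → go right. Place as right child of ape.
Insert kit: kit > eel → go right; kit < yak → go left; kit > jay → go right; kit < ram → go left; kit < koi → go left. Place as left child of koi.

Delete jay (two children — replace with in-order successor).
After deletion, owl's parent is koi.

koi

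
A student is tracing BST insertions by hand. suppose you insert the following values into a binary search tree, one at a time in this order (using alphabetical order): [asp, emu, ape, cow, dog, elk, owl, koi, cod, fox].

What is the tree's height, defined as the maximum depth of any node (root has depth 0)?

asp: root
emu: right child of asp (depth 1)
ape: left child of asp (depth 1)
cow: left child of emu (depth 2)
dog: right child of cow (depth 3)
elk: right child of dog (depth 4)
owl: right child of emu (depth 2)
koi: left child of owl (depth 3)
cod: left child of cow (depth 3)
fox: left child of koi (depth 4)

The deepest node is elk at depth 4.

4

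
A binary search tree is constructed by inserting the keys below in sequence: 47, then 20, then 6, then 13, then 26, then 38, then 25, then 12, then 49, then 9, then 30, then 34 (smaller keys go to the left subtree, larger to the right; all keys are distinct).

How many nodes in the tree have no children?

4

Insert 47: tree is empty, so 47 becomes the root.
Insert 20: 20 < 47 → go left. Place as left child of 47.
Insert 6: 6 < 47 → go left; 6 < 20 → go left. Place as left child of 20.
Insert 13: 13 < 47 → go left; 13 < 20 → go left; 13 > 6 → go right. Place as right child of 6.
Insert 26: 26 < 47 → go left; 26 > 20 → go right. Place as right child of 20.
Insert 38: 38 < 47 → go left; 38 > 20 → go right; 38 > 26 → go right. Place as right child of 26.
Insert 25: 25 < 47 → go left; 25 > 20 → go right; 25 < 26 → go left. Place as left child of 26.
Insert 12: 12 < 47 → go left; 12 < 20 → go left; 12 > 6 → go right; 12 < 13 → go left. Place as left child of 13.
Insert 49: 49 > 47 → go right. Place as right child of 47.
Insert 9: 9 < 47 → go left; 9 < 20 → go left; 9 > 6 → go right; 9 < 13 → go left; 9 < 12 → go left. Place as left child of 12.
Insert 30: 30 < 47 → go left; 30 > 20 → go right; 30 > 26 → go right; 30 < 38 → go left. Place as left child of 38.
Insert 34: 34 < 47 → go left; 34 > 20 → go right; 34 > 26 → go right; 34 < 38 → go left; 34 > 30 → go right. Place as right child of 30.

Leaves: 9, 25, 34, 49 — 4 in total.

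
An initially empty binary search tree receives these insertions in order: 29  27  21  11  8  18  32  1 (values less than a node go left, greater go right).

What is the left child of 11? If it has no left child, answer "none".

29: root
27: left child of 29 (depth 1)
21: left child of 27 (depth 2)
11: left child of 21 (depth 3)
8: left child of 11 (depth 4)
18: right child of 11 (depth 4)
32: right child of 29 (depth 1)
1: left child of 8 (depth 5)

8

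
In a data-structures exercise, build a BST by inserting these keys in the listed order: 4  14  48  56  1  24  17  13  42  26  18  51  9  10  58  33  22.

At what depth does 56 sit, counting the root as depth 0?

3

4: root
14: right child of 4 (depth 1)
48: right child of 14 (depth 2)
56: right child of 48 (depth 3)
1: left child of 4 (depth 1)
24: left child of 48 (depth 3)
17: left child of 24 (depth 4)
13: left child of 14 (depth 2)
42: right child of 24 (depth 4)
26: left child of 42 (depth 5)
18: right child of 17 (depth 5)
51: left child of 56 (depth 4)
9: left child of 13 (depth 3)
10: right child of 9 (depth 4)
58: right child of 56 (depth 4)
33: right child of 26 (depth 6)
22: right child of 18 (depth 6)

Path to 56: 4 → 14 → 48 → 56, which is 3 edges.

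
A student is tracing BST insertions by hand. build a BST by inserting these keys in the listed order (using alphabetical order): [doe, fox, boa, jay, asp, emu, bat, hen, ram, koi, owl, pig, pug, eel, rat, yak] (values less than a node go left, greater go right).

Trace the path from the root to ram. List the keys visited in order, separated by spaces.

doe: root
fox: right child of doe (depth 1)
boa: left child of doe (depth 1)
jay: right child of fox (depth 2)
asp: left child of boa (depth 2)
emu: left child of fox (depth 2)
bat: right child of asp (depth 3)
hen: left child of jay (depth 3)
ram: right child of jay (depth 3)
koi: left child of ram (depth 4)
owl: right child of koi (depth 5)
pig: right child of owl (depth 6)
pug: right child of pig (depth 7)
eel: left child of emu (depth 3)
rat: right child of ram (depth 4)
yak: right child of rat (depth 5)

doe fox jay ram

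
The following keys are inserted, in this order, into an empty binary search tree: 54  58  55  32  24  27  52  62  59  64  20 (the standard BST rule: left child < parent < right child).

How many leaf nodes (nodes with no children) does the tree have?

6

54: root
58: right child of 54 (depth 1)
55: left child of 58 (depth 2)
32: left child of 54 (depth 1)
24: left child of 32 (depth 2)
27: right child of 24 (depth 3)
52: right child of 32 (depth 2)
62: right child of 58 (depth 2)
59: left child of 62 (depth 3)
64: right child of 62 (depth 3)
20: left child of 24 (depth 3)

Leaves: 20, 27, 52, 55, 59, 64 — 6 in total.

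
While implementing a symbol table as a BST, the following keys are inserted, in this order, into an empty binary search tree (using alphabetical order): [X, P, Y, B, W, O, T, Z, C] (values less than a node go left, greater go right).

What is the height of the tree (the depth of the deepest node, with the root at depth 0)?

X: root
P: left child of X (depth 1)
Y: right child of X (depth 1)
B: left child of P (depth 2)
W: right child of P (depth 2)
O: right child of B (depth 3)
T: left child of W (depth 3)
Z: right child of Y (depth 2)
C: left child of O (depth 4)

The deepest node is C at depth 4.

4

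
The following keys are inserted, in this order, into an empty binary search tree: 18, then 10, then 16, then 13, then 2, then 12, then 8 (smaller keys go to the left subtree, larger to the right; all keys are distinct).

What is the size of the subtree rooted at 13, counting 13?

Insert 18: tree is empty, so 18 becomes the root.
Insert 10: 10 < 18 → go left. Place as left child of 18.
Insert 16: 16 < 18 → go left; 16 > 10 → go right. Place as right child of 10.
Insert 13: 13 < 18 → go left; 13 > 10 → go right; 13 < 16 → go left. Place as left child of 16.
Insert 2: 2 < 18 → go left; 2 < 10 → go left. Place as left child of 10.
Insert 12: 12 < 18 → go left; 12 > 10 → go right; 12 < 16 → go left; 12 < 13 → go left. Place as left child of 13.
Insert 8: 8 < 18 → go left; 8 < 10 → go left; 8 > 2 → go right. Place as right child of 2.

Subtree rooted at 13 contains: 13, 12 — 2 nodes.

2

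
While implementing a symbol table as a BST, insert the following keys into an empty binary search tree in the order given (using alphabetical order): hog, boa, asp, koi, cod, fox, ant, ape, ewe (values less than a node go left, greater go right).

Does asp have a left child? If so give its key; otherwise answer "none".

ant

Insert hog: tree is empty, so hog becomes the root.
Insert boa: boa < hog → go left. Place as left child of hog.
Insert asp: asp < hog → go left; asp < boa → go left. Place as left child of boa.
Insert koi: koi > hog → go right. Place as right child of hog.
Insert cod: cod < hog → go left; cod > boa → go right. Place as right child of boa.
Insert fox: fox < hog → go left; fox > boa → go right; fox > cod → go right. Place as right child of cod.
Insert ant: ant < hog → go left; ant < boa → go left; ant < asp → go left. Place as left child of asp.
Insert ape: ape < hog → go left; ape < boa → go left; ape < asp → go left; ape > ant → go right. Place as right child of ant.
Insert ewe: ewe < hog → go left; ewe > boa → go right; ewe > cod → go right; ewe < fox → go left. Place as left child of fox.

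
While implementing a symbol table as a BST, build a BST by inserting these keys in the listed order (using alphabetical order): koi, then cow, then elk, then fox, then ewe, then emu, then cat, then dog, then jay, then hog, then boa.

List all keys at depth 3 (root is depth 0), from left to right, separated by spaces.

boa dog fox

Insert koi: tree is empty, so koi becomes the root.
Insert cow: cow < koi → go left. Place as left child of koi.
Insert elk: elk < koi → go left; elk > cow → go right. Place as right child of cow.
Insert fox: fox < koi → go left; fox > cow → go right; fox > elk → go right. Place as right child of elk.
Insert ewe: ewe < koi → go left; ewe > cow → go right; ewe > elk → go right; ewe < fox → go left. Place as left child of fox.
Insert emu: emu < koi → go left; emu > cow → go right; emu > elk → go right; emu < fox → go left; emu < ewe → go left. Place as left child of ewe.
Insert cat: cat < koi → go left; cat < cow → go left. Place as left child of cow.
Insert dog: dog < koi → go left; dog > cow → go right; dog < elk → go left. Place as left child of elk.
Insert jay: jay < koi → go left; jay > cow → go right; jay > elk → go right; jay > fox → go right. Place as right child of fox.
Insert hog: hog < koi → go left; hog > cow → go right; hog > elk → go right; hog > fox → go right; hog < jay → go left. Place as left child of jay.
Insert boa: boa < koi → go left; boa < cow → go left; boa < cat → go left. Place as left child of cat.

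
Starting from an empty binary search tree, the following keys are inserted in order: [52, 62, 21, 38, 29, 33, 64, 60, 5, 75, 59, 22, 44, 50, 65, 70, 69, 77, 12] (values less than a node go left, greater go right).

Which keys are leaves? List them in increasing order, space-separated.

52: root
62: right child of 52 (depth 1)
21: left child of 52 (depth 1)
38: right child of 21 (depth 2)
29: left child of 38 (depth 3)
33: right child of 29 (depth 4)
64: right child of 62 (depth 2)
60: left child of 62 (depth 2)
5: left child of 21 (depth 2)
75: right child of 64 (depth 3)
59: left child of 60 (depth 3)
22: left child of 29 (depth 4)
44: right child of 38 (depth 3)
50: right child of 44 (depth 4)
65: left child of 75 (depth 4)
70: right child of 65 (depth 5)
69: left child of 70 (depth 6)
77: right child of 75 (depth 4)
12: right child of 5 (depth 3)

12 22 33 50 59 69 77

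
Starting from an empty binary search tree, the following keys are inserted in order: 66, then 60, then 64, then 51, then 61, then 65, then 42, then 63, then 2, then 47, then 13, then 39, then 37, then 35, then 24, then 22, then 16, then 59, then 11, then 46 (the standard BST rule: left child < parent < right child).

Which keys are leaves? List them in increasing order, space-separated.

11 16 46 59 63 65

Resulting structure (node: left, right):
  66: L=60, R=–
  60: L=51, R=64
  64: L=61, R=65
  51: L=42, R=59
  61: L=–, R=63
  65: L=–, R=–
  42: L=2, R=47
  63: L=–, R=–
  2: L=–, R=13
  47: L=46, R=–
  13: L=11, R=39
  39: L=37, R=–
  37: L=35, R=–
  35: L=24, R=–
  24: L=22, R=–
  22: L=16, R=–
  16: L=–, R=–
  59: L=–, R=–
  11: L=–, R=–
  46: L=–, R=–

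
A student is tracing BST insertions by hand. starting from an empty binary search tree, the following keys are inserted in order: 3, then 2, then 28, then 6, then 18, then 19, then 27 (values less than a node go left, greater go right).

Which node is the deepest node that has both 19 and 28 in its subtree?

28

Insert 3: tree is empty, so 3 becomes the root.
Insert 2: 2 < 3 → go left. Place as left child of 3.
Insert 28: 28 > 3 → go right. Place as right child of 3.
Insert 6: 6 > 3 → go right; 6 < 28 → go left. Place as left child of 28.
Insert 18: 18 > 3 → go right; 18 < 28 → go left; 18 > 6 → go right. Place as right child of 6.
Insert 19: 19 > 3 → go right; 19 < 28 → go left; 19 > 6 → go right; 19 > 18 → go right. Place as right child of 18.
Insert 27: 27 > 3 → go right; 27 < 28 → go left; 27 > 6 → go right; 27 > 18 → go right; 27 > 19 → go right. Place as right child of 19.

Path to 19: 3 → 28 → 6 → 18 → 19
Path to 28: 3 → 28
28 lies on both paths and is an ancestor of the other node.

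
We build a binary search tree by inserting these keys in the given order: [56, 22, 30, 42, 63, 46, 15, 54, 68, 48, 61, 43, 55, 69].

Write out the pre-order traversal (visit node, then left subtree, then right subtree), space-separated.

Insert 56: tree is empty, so 56 becomes the root.
Insert 22: 22 < 56 → go left. Place as left child of 56.
Insert 30: 30 < 56 → go left; 30 > 22 → go right. Place as right child of 22.
Insert 42: 42 < 56 → go left; 42 > 22 → go right; 42 > 30 → go right. Place as right child of 30.
Insert 63: 63 > 56 → go right. Place as right child of 56.
Insert 46: 46 < 56 → go left; 46 > 22 → go right; 46 > 30 → go right; 46 > 42 → go right. Place as right child of 42.
Insert 15: 15 < 56 → go left; 15 < 22 → go left. Place as left child of 22.
Insert 54: 54 < 56 → go left; 54 > 22 → go right; 54 > 30 → go right; 54 > 42 → go right; 54 > 46 → go right. Place as right child of 46.
Insert 68: 68 > 56 → go right; 68 > 63 → go right. Place as right child of 63.
Insert 48: 48 < 56 → go left; 48 > 22 → go right; 48 > 30 → go right; 48 > 42 → go right; 48 > 46 → go right; 48 < 54 → go left. Place as left child of 54.
Insert 61: 61 > 56 → go right; 61 < 63 → go left. Place as left child of 63.
Insert 43: 43 < 56 → go left; 43 > 22 → go right; 43 > 30 → go right; 43 > 42 → go right; 43 < 46 → go left. Place as left child of 46.
Insert 55: 55 < 56 → go left; 55 > 22 → go right; 55 > 30 → go right; 55 > 42 → go right; 55 > 46 → go right; 55 > 54 → go right. Place as right child of 54.
Insert 69: 69 > 56 → go right; 69 > 63 → go right; 69 > 68 → go right. Place as right child of 68.

56 22 15 30 42 46 43 54 48 55 63 61 68 69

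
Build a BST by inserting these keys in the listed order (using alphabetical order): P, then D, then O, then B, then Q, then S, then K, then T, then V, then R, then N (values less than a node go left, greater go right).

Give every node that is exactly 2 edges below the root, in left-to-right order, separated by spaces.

B O S

Insert P: tree is empty, so P becomes the root.
Insert D: D < P → go left. Place as left child of P.
Insert O: O < P → go left; O > D → go right. Place as right child of D.
Insert B: B < P → go left; B < D → go left. Place as left child of D.
Insert Q: Q > P → go right. Place as right child of P.
Insert S: S > P → go right; S > Q → go right. Place as right child of Q.
Insert K: K < P → go left; K > D → go right; K < O → go left. Place as left child of O.
Insert T: T > P → go right; T > Q → go right; T > S → go right. Place as right child of S.
Insert V: V > P → go right; V > Q → go right; V > S → go right; V > T → go right. Place as right child of T.
Insert R: R > P → go right; R > Q → go right; R < S → go left. Place as left child of S.
Insert N: N < P → go left; N > D → go right; N < O → go left; N > K → go right. Place as right child of K.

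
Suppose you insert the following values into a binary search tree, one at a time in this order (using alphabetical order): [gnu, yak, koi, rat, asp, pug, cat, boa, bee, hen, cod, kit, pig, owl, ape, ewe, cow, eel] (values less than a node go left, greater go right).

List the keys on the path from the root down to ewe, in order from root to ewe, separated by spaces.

gnu asp cat cod ewe

gnu: root
yak: right child of gnu (depth 1)
koi: left child of yak (depth 2)
rat: right child of koi (depth 3)
asp: left child of gnu (depth 1)
pug: left child of rat (depth 4)
cat: right child of asp (depth 2)
boa: left child of cat (depth 3)
bee: left child of boa (depth 4)
hen: left child of koi (depth 3)
cod: right child of cat (depth 3)
kit: right child of hen (depth 4)
pig: left child of pug (depth 5)
owl: left child of pig (depth 6)
ape: left child of asp (depth 2)
ewe: right child of cod (depth 4)
cow: left child of ewe (depth 5)
eel: right child of cow (depth 6)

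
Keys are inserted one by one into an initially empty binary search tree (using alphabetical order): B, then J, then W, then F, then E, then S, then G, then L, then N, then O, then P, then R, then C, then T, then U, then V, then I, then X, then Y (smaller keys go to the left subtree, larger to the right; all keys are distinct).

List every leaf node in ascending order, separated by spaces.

Insert B: tree is empty, so B becomes the root.
Insert J: J > B → go right. Place as right child of B.
Insert W: W > B → go right; W > J → go right. Place as right child of J.
Insert F: F > B → go right; F < J → go left. Place as left child of J.
Insert E: E > B → go right; E < J → go left; E < F → go left. Place as left child of F.
Insert S: S > B → go right; S > J → go right; S < W → go left. Place as left child of W.
Insert G: G > B → go right; G < J → go left; G > F → go right. Place as right child of F.
Insert L: L > B → go right; L > J → go right; L < W → go left; L < S → go left. Place as left child of S.
Insert N: N > B → go right; N > J → go right; N < W → go left; N < S → go left; N > L → go right. Place as right child of L.
Insert O: O > B → go right; O > J → go right; O < W → go left; O < S → go left; O > L → go right; O > N → go right. Place as right child of N.
Insert P: P > B → go right; P > J → go right; P < W → go left; P < S → go left; P > L → go right; P > N → go right; P > O → go right. Place as right child of O.
Insert R: R > B → go right; R > J → go right; R < W → go left; R < S → go left; R > L → go right; R > N → go right; R > O → go right; R > P → go right. Place as right child of P.
Insert C: C > B → go right; C < J → go left; C < F → go left; C < E → go left. Place as left child of E.
Insert T: T > B → go right; T > J → go right; T < W → go left; T > S → go right. Place as right child of S.
Insert U: U > B → go right; U > J → go right; U < W → go left; U > S → go right; U > T → go right. Place as right child of T.
Insert V: V > B → go right; V > J → go right; V < W → go left; V > S → go right; V > T → go right; V > U → go right. Place as right child of U.
Insert I: I > B → go right; I < J → go left; I > F → go right; I > G → go right. Place as right child of G.
Insert X: X > B → go right; X > J → go right; X > W → go right. Place as right child of W.
Insert Y: Y > B → go right; Y > J → go right; Y > W → go right; Y > X → go right. Place as right child of X.

C I R V Y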